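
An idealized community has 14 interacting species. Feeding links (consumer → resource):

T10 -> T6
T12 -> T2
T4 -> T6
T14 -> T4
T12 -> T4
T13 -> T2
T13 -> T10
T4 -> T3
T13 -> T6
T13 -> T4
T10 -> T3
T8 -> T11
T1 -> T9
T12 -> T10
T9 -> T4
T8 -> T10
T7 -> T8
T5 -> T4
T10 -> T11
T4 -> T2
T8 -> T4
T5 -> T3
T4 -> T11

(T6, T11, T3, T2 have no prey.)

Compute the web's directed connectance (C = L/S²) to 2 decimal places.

The web has S = 14 species and L = 23 feeding links.
C = L / S² = 23 / 196 = 0.1173 ≈ 0.12.

C = 0.12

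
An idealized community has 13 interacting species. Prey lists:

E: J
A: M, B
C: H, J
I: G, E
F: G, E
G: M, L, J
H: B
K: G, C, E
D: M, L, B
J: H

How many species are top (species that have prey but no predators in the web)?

Top species (has prey, but nothing eats it): D, A, K, I, F.
Count: 5.

5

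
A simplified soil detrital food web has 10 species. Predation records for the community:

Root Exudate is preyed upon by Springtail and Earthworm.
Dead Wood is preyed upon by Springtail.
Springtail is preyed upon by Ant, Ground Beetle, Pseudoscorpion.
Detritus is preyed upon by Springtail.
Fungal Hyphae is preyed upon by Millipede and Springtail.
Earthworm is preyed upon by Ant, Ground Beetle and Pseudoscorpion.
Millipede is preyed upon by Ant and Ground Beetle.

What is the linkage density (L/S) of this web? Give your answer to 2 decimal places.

There are L = 14 links among S = 10 species.
L/S = 14/10 = 1.4000 ≈ 1.40.

L/S = 1.40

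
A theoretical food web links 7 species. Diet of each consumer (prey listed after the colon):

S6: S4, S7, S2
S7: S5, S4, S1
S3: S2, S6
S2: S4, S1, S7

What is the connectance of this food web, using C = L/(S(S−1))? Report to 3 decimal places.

The web has S = 7 species and L = 11 feeding links.
C = L / (S(S−1)) = 11 / 42 = 0.2619 ≈ 0.262.

C = 0.262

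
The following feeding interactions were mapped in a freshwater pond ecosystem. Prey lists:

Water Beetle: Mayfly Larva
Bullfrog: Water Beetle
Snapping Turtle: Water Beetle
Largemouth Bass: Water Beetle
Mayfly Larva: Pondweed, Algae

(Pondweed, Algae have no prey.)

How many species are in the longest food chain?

One longest chain: Pondweed → Mayfly Larva → Water Beetle → Snapping Turtle.
It has 4 species and 3 links.

4 species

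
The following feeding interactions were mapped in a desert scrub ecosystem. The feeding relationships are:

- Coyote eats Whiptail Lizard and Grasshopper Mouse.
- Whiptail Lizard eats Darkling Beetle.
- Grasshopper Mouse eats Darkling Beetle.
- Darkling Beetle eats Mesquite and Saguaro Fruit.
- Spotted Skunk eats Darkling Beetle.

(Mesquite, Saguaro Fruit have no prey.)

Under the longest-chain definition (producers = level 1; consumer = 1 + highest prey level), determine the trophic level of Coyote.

Trophic level 4

Mesquite is a producer → level 1.
Darkling Beetle eats Mesquite (level 1); other prey at levels: Saguaro Fruit 1 → level 2.
Grasshopper Mouse eats Darkling Beetle → level 3.
Coyote eats Grasshopper Mouse (level 3); other prey at levels: Whiptail Lizard 3 → level 4.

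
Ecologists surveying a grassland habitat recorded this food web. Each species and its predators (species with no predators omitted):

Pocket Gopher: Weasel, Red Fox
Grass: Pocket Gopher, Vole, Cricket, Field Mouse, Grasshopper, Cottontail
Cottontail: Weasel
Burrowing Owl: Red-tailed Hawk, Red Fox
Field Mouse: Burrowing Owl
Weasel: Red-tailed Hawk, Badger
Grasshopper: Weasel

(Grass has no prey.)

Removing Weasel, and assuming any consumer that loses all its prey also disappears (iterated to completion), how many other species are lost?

1

Remove Weasel.
Round 1: Badger (all prey gone) → extinct.
No further losses. Total secondary extinctions: 1.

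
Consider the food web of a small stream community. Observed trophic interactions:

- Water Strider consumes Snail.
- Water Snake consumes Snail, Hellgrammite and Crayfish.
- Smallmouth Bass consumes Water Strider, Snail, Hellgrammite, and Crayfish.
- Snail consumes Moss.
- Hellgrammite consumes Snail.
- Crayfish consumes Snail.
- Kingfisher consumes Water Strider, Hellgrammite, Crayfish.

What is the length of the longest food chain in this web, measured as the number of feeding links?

3 links

One longest chain: Moss → Snail → Water Strider → Smallmouth Bass.
It has 4 species and 3 links.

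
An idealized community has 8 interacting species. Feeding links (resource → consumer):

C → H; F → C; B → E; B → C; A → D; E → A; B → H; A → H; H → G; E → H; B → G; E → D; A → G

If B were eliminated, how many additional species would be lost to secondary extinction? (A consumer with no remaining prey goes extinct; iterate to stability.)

3

Remove B.
Round 1: E (all prey gone) → extinct.
Round 2: A (all prey gone) → extinct.
Round 3: D (all prey gone) → extinct.
No further losses. Total secondary extinctions: 3.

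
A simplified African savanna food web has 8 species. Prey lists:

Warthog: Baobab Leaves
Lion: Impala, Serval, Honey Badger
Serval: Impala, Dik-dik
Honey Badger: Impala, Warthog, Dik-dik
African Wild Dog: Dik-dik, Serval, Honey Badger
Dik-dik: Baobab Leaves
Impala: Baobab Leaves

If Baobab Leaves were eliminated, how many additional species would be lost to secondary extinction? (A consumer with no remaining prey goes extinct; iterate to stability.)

7

Remove Baobab Leaves.
Round 1: Impala (all prey gone), Warthog (all prey gone), Dik-dik (all prey gone) → extinct.
Round 2: Serval (all prey gone), Honey Badger (all prey gone) → extinct.
Round 3: African Wild Dog (all prey gone), Lion (all prey gone) → extinct.
No further losses. Total secondary extinctions: 7.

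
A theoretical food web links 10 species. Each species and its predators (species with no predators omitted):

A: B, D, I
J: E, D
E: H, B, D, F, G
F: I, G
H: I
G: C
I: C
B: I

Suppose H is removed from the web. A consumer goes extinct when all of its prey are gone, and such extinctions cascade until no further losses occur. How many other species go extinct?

Remove H.
Every predator of it retains at least one other prey: I still has A, B, F.
No consumer loses all prey, so no secondary extinctions occur.

0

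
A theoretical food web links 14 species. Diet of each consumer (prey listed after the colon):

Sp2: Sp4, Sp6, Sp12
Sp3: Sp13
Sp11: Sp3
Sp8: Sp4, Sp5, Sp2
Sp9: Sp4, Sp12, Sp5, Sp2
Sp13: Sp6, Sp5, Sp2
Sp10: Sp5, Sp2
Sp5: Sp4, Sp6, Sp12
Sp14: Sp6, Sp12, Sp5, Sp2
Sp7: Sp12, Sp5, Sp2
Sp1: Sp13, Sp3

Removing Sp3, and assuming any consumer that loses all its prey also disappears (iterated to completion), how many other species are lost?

Remove Sp3.
Round 1: Sp11 (all prey gone) → extinct.
No further losses. Total secondary extinctions: 1.

1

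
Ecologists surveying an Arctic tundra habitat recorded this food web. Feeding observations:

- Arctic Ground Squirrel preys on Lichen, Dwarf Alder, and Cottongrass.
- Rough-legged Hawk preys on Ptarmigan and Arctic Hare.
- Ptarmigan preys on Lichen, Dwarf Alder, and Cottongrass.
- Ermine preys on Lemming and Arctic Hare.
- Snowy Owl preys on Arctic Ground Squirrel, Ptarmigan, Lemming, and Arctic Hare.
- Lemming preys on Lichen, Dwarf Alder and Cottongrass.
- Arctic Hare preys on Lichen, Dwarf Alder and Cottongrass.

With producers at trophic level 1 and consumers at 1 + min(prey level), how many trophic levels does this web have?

Producers (level 1): Cottongrass, Dwarf Alder, Lichen.
Following each consumer down to its lowest-level prey: Cottongrass → Arctic Hare → Rough-legged Hawk (levels 1 through 3).
All prey of Rough-legged Hawk (Arctic Hare 2, Ptarmigan 2) are at level 2 or above, so Rough-legged Hawk is at level 1 + 2 = 3.
Every consumer has at least one prey at level 2 or below, so none exceeds level 3.

3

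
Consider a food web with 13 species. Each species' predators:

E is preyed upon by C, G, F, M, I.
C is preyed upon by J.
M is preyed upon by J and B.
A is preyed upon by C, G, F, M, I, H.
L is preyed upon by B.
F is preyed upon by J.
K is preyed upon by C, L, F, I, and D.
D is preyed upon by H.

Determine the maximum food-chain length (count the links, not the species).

One longest chain: K → L → B.
It has 3 species and 2 links.

2 links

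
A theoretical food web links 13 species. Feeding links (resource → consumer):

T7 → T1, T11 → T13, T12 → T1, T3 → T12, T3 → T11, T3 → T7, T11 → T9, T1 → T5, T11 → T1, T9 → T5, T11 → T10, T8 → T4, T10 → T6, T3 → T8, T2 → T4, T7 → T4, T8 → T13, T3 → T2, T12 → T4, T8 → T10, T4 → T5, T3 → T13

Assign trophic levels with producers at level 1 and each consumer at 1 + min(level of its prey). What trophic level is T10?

T3 is a producer → level 1.
T11 eats T3 → level 2.
T10 eats T11 → level 3.
No prey of T10 is below level 2, so 3 is the minimum.

Trophic level 3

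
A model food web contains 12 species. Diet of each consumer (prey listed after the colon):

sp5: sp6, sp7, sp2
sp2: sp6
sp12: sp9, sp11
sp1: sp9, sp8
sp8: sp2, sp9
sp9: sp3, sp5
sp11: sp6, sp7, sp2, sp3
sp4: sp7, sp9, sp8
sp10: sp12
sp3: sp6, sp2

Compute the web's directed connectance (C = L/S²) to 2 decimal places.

The web has S = 12 species and L = 22 feeding links.
C = L / S² = 22 / 144 = 0.1528 ≈ 0.15.

C = 0.15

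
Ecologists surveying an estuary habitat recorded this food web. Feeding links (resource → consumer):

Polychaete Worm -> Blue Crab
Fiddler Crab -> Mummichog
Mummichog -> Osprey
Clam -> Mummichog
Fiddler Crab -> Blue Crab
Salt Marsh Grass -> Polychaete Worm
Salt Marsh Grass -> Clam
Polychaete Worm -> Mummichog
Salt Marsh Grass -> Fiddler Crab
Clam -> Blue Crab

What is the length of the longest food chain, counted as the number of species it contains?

One longest chain: Salt Marsh Grass → Fiddler Crab → Mummichog → Osprey.
It has 4 species and 3 links.

4 species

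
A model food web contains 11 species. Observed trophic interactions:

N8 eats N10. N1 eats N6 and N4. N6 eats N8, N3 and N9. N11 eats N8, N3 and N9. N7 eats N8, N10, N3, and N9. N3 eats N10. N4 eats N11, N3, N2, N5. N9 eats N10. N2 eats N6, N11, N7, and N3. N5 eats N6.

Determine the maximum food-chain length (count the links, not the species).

One longest chain: N10 → N8 → N6 → N5 → N4 → N1.
It has 6 species and 5 links.

5 links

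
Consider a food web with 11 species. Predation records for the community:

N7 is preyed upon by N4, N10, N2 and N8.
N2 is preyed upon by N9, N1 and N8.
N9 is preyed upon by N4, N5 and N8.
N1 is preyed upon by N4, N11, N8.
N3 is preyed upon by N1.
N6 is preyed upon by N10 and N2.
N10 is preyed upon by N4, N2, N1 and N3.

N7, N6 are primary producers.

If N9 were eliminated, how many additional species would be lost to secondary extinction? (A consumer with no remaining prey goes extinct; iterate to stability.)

Remove N9.
Round 1: N5 (all prey gone) → extinct.
No further losses. Total secondary extinctions: 1.

1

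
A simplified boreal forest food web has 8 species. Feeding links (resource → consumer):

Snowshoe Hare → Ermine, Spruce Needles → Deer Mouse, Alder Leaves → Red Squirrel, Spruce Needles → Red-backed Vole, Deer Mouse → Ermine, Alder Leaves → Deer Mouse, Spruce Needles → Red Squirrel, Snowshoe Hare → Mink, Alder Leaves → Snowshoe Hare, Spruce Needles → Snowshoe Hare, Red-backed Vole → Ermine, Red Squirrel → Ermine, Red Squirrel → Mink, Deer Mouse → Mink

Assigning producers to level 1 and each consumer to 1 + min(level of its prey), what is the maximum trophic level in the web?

3

Producers (level 1): Alder Leaves, Spruce Needles.
Following each consumer down to its lowest-level prey: Alder Leaves → Snowshoe Hare → Mink (levels 1 through 3).
All prey of Mink (Snowshoe Hare 2, Red Squirrel 2, Deer Mouse 2) are at level 2 or above, so Mink is at level 1 + 2 = 3.
Every consumer has at least one prey at level 2 or below, so none exceeds level 3.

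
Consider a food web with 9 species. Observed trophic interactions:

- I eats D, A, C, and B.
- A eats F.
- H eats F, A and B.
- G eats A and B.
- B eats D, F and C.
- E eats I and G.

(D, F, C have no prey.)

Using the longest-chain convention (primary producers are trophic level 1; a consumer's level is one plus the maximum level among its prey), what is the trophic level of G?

D is a producer → level 1.
B eats D (level 1); other prey at levels: F 1, C 1 → level 2.
G eats B (level 2); other prey at levels: A 2 → level 3.

Trophic level 3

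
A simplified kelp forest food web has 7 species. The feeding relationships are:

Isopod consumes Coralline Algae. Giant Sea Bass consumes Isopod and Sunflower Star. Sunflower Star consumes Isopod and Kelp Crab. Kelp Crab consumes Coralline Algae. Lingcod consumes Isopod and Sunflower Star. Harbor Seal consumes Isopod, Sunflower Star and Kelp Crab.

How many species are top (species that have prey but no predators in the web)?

Top species (has prey, but nothing eats it): Lingcod, Giant Sea Bass, Harbor Seal.
Count: 3.

3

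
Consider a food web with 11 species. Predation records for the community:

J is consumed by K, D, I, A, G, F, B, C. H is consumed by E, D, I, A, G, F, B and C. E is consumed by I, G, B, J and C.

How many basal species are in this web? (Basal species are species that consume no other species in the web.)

Basal species (no prey listed): H.
Count: 1.

1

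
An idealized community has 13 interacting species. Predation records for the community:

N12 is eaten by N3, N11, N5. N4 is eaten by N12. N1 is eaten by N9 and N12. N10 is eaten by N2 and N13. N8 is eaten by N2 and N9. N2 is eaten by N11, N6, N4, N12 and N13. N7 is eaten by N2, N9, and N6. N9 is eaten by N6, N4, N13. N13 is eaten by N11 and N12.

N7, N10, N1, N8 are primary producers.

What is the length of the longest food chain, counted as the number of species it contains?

5 species

One longest chain: N7 → N9 → N13 → N12 → N5.
It has 5 species and 4 links.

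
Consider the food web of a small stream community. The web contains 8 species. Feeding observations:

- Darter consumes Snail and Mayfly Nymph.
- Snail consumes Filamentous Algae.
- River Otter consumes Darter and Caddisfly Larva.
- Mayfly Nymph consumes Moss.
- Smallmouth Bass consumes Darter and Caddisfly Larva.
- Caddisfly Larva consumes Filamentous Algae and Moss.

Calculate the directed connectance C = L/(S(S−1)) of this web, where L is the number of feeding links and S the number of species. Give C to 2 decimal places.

The web has S = 8 species and L = 10 feeding links.
C = L / (S(S−1)) = 10 / 56 = 0.1786 ≈ 0.18.

C = 0.18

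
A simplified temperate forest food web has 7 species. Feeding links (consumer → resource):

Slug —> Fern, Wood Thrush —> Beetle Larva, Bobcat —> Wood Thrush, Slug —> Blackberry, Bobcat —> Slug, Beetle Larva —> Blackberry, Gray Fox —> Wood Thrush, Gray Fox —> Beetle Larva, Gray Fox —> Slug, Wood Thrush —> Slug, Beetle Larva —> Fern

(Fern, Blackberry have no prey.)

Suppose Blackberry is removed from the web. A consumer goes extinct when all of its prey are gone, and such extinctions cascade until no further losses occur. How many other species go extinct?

Remove Blackberry.
Every predator of it retains at least one other prey: Beetle Larva still has Fern; Slug still has Fern.
No consumer loses all prey, so no secondary extinctions occur.

0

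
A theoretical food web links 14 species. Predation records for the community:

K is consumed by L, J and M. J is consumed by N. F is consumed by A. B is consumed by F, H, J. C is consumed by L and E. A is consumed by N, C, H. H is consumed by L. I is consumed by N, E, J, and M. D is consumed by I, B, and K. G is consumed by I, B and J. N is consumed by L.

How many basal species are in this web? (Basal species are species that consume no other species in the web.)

Basal species (no prey listed): D, G.
Count: 2.

2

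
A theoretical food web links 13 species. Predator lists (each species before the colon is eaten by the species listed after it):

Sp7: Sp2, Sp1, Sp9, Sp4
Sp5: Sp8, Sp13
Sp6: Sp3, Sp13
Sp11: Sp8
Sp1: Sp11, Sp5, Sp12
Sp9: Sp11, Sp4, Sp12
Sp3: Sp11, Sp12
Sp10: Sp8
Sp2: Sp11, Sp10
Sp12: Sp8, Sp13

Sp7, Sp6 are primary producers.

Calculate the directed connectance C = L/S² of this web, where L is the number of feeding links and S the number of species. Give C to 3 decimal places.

The web has S = 13 species and L = 22 feeding links.
C = L / S² = 22 / 169 = 0.1302 ≈ 0.130.

C = 0.130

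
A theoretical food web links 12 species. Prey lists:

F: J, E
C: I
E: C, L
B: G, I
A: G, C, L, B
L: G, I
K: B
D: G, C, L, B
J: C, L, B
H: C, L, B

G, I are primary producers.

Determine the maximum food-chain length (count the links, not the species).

3 links

One longest chain: I → C → J → F.
It has 4 species and 3 links.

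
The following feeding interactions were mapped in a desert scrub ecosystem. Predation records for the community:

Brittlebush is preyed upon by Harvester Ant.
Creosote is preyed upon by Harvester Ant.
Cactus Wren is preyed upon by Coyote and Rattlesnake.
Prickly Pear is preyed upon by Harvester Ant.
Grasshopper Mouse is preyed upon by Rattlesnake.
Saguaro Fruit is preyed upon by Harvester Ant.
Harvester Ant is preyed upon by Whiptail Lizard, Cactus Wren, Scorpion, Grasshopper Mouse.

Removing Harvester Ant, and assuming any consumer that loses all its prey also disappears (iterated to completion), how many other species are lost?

6

Remove Harvester Ant.
Round 1: Grasshopper Mouse (all prey gone), Scorpion (all prey gone), Cactus Wren (all prey gone), Whiptail Lizard (all prey gone) → extinct.
Round 2: Rattlesnake (all prey gone), Coyote (all prey gone) → extinct.
No further losses. Total secondary extinctions: 6.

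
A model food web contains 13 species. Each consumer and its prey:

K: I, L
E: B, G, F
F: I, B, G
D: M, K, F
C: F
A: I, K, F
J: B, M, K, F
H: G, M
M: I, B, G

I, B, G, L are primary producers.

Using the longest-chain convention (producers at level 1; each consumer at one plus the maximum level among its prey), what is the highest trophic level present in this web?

3

Producers (level 1): I, B, G, L.
I → K → A gives A level 3.
No species has a prey at level 3, so no species reaches level 4.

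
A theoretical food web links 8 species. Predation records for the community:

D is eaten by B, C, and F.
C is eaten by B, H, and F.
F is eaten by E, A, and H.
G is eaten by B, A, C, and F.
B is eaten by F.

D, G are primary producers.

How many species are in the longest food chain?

One longest chain: D → C → B → F → H.
It has 5 species and 4 links.

5 species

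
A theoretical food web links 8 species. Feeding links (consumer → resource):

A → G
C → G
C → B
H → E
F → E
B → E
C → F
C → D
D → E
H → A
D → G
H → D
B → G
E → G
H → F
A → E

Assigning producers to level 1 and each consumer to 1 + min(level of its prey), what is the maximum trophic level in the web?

3

Producers (level 1): G.
Following each consumer down to its lowest-level prey: G → E → F (levels 1 through 3).
All prey of F (E 2) are at level 2 or above, so F is at level 1 + 2 = 3.
Every consumer has at least one prey at level 2 or below, so none exceeds level 3.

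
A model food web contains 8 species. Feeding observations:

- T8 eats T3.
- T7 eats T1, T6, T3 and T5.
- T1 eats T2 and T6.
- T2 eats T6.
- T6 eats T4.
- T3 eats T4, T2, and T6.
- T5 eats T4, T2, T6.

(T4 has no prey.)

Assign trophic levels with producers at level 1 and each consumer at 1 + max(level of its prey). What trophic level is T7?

T4 is a producer → level 1.
T6 eats T4 → level 2.
T2 eats T6 → level 3.
T1 eats T2 (level 3); other prey at levels: T6 2 → level 4.
T7 eats T1 (level 4); other prey at levels: T6 2, T5 4, T3 4 → level 5.

Trophic level 5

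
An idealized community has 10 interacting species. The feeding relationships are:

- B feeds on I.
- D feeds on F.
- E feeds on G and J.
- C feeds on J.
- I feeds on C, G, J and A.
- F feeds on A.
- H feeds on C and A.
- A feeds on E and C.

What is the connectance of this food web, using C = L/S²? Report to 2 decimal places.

The web has S = 10 species and L = 14 feeding links.
C = L / S² = 14 / 100 = 0.1400 ≈ 0.14.

C = 0.14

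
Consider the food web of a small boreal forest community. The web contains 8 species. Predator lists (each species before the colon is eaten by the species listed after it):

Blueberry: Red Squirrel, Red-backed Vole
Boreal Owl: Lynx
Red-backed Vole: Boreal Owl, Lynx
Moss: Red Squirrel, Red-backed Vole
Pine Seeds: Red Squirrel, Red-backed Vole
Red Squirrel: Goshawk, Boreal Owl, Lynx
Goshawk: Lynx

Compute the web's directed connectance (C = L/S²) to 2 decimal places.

C = 0.20

The web has S = 8 species and L = 13 feeding links.
C = L / S² = 13 / 64 = 0.2031 ≈ 0.20.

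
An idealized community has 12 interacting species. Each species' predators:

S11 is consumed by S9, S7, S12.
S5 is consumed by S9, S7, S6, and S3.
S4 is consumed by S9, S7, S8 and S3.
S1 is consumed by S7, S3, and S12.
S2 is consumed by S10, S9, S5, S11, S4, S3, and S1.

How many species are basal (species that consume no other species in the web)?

Basal species (no prey listed): S2.
Count: 1.

1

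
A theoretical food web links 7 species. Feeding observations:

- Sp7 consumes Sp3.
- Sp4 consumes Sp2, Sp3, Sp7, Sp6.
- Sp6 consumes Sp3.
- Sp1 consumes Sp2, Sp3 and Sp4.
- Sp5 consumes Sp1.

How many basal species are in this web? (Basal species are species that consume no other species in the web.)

2

Basal species (no prey listed): Sp2, Sp3.
Count: 2.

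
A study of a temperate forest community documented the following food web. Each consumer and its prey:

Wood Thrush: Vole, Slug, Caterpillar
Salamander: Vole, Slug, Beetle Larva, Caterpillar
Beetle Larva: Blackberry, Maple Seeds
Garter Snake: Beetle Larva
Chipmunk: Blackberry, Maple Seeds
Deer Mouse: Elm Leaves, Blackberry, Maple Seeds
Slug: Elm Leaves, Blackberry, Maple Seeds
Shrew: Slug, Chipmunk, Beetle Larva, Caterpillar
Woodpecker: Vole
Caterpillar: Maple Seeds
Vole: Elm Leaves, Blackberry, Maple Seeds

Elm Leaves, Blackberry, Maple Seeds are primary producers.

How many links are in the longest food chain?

One longest chain: Elm Leaves → Vole → Salamander.
It has 3 species and 2 links.

2 links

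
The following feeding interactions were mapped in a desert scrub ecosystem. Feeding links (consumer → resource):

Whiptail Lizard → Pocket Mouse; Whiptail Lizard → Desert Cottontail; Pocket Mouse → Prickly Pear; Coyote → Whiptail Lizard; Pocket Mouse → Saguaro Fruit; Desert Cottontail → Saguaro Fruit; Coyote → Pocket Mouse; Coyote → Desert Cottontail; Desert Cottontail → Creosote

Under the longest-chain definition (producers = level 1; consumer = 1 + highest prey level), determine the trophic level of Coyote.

Saguaro Fruit is a producer → level 1.
Pocket Mouse eats Saguaro Fruit (level 1); other prey at levels: Prickly Pear 1 → level 2.
Whiptail Lizard eats Pocket Mouse (level 2); other prey at levels: Desert Cottontail 2 → level 3.
Coyote eats Whiptail Lizard (level 3); other prey at levels: Pocket Mouse 2, Desert Cottontail 2 → level 4.

Trophic level 4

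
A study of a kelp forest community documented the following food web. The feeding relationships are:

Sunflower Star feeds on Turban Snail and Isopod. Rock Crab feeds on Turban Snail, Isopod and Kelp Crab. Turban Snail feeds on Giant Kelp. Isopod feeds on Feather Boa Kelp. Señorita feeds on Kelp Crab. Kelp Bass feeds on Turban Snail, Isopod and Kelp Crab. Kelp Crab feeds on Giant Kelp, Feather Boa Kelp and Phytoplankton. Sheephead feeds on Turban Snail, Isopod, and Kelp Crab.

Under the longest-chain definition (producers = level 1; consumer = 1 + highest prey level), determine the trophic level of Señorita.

Trophic level 3

Phytoplankton is a producer → level 1.
Kelp Crab eats Phytoplankton (level 1); other prey at levels: Giant Kelp 1, Feather Boa Kelp 1 → level 2.
Señorita eats Kelp Crab → level 3.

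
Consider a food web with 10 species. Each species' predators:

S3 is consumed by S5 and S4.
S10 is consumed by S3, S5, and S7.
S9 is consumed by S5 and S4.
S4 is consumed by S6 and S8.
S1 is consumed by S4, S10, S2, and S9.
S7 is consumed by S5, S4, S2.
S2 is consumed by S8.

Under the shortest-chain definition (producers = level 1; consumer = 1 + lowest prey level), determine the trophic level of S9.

Trophic level 2

S1 is a producer → level 1.
S9 eats S1 → level 2.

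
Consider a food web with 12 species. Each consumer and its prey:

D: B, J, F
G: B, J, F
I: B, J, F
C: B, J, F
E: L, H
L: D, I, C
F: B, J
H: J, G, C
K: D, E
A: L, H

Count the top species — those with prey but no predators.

2

Top species (has prey, but nothing eats it): A, K.
Count: 2.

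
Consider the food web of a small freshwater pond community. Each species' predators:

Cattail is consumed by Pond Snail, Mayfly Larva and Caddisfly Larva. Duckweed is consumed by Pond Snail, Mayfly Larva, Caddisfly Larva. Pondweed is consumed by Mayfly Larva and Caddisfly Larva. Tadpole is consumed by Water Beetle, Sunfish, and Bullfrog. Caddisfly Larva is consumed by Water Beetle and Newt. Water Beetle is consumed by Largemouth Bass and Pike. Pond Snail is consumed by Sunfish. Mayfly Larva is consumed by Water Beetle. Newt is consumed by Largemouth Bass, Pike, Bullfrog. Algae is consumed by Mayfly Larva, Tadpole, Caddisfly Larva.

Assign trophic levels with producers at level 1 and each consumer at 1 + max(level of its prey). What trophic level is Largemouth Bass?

Trophic level 4

Pondweed is a producer → level 1.
Mayfly Larva eats Pondweed (level 1); other prey at levels: Cattail 1, Algae 1, Duckweed 1 → level 2.
Water Beetle eats Mayfly Larva (level 2); other prey at levels: Tadpole 2, Caddisfly Larva 2 → level 3.
Largemouth Bass eats Water Beetle (level 3); other prey at levels: Newt 3 → level 4.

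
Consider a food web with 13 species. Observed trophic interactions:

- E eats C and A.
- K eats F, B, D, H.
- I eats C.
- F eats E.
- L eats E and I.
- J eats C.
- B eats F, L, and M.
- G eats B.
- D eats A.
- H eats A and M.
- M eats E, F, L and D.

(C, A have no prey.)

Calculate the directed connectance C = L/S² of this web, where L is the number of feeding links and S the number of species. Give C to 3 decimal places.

C = 0.130

The web has S = 13 species and L = 22 feeding links.
C = L / S² = 22 / 169 = 0.1302 ≈ 0.130.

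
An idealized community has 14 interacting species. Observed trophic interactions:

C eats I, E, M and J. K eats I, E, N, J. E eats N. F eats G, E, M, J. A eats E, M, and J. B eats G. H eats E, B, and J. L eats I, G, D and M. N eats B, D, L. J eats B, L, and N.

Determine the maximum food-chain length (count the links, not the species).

One longest chain: G → L → N → E → K.
It has 5 species and 4 links.

4 links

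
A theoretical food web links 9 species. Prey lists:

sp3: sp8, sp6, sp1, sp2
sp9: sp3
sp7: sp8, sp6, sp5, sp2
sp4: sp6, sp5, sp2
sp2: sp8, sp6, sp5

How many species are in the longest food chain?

One longest chain: sp8 → sp2 → sp3 → sp9.
It has 4 species and 3 links.

4 species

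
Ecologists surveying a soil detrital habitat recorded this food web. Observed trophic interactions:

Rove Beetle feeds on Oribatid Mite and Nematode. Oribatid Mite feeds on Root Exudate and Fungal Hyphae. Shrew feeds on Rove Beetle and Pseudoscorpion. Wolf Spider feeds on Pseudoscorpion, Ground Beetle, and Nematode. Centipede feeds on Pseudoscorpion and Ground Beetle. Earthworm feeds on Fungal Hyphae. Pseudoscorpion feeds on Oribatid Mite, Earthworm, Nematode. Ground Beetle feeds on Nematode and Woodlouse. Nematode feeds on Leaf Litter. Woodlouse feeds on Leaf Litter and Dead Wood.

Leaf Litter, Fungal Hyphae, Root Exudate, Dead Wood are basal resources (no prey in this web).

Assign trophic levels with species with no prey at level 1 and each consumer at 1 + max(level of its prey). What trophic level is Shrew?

Trophic level 4

Fungal Hyphae has no prey (basal) → level 1.
Oribatid Mite eats Fungal Hyphae (level 1); other prey at levels: Root Exudate 1 → level 2.
Rove Beetle eats Oribatid Mite (level 2); other prey at levels: Nematode 2 → level 3.
Shrew eats Rove Beetle (level 3); other prey at levels: Pseudoscorpion 3 → level 4.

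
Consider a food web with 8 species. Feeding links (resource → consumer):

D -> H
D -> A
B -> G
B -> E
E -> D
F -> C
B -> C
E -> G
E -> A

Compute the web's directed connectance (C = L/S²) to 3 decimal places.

The web has S = 8 species and L = 9 feeding links.
C = L / S² = 9 / 64 = 0.1406 ≈ 0.141.

C = 0.141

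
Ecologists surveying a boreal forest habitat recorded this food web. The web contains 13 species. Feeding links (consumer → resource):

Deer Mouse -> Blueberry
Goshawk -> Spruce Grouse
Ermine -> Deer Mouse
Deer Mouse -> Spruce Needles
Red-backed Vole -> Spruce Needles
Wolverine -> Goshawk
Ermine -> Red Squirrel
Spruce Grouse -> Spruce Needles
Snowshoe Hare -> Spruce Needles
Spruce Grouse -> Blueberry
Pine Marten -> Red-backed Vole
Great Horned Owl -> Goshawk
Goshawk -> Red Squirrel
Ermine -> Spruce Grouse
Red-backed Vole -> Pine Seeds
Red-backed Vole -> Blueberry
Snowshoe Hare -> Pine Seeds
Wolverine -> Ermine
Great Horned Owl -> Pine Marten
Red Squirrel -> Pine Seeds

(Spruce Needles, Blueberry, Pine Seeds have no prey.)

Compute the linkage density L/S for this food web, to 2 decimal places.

L/S = 1.54

There are L = 20 links among S = 13 species.
L/S = 20/13 = 1.5385 ≈ 1.54.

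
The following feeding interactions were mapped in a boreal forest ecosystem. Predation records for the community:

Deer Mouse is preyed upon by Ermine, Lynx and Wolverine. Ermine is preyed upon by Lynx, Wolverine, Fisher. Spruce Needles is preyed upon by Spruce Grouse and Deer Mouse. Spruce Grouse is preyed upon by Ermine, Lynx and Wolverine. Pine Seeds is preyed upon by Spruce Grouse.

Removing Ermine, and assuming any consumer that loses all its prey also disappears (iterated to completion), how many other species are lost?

1

Remove Ermine.
Round 1: Fisher (all prey gone) → extinct.
No further losses. Total secondary extinctions: 1.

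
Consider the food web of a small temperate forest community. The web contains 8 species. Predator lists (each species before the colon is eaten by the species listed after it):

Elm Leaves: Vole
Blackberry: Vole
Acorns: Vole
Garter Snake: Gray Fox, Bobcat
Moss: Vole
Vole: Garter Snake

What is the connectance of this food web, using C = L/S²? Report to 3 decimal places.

C = 0.109

The web has S = 8 species and L = 7 feeding links.
C = L / S² = 7 / 64 = 0.1094 ≈ 0.109.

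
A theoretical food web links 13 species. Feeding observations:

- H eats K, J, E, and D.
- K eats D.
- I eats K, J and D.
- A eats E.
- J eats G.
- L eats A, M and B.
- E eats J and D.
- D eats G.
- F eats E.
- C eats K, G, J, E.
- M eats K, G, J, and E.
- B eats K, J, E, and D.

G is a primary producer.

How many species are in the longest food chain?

One longest chain: G → D → K → M → L.
It has 5 species and 4 links.

5 species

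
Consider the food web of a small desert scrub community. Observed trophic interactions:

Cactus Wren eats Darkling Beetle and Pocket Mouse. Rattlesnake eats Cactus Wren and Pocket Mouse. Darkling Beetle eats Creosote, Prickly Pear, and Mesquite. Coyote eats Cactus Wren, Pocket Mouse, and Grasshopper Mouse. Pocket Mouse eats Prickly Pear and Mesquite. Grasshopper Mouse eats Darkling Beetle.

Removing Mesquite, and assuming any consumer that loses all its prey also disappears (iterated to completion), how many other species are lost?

Remove Mesquite.
Every predator of it retains at least one other prey: Pocket Mouse still has Prickly Pear; Darkling Beetle still has Creosote, Prickly Pear.
No consumer loses all prey, so no secondary extinctions occur.

0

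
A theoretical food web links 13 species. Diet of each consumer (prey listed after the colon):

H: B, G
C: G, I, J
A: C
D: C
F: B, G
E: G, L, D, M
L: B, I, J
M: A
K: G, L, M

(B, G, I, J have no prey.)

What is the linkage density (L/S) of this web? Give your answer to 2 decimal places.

L/S = 1.54

There are L = 20 links among S = 13 species.
L/S = 20/13 = 1.5385 ≈ 1.54.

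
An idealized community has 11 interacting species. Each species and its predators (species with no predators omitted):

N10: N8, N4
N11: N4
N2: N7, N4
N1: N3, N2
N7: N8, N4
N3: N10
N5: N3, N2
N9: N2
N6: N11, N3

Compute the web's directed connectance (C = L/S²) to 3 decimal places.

C = 0.124

The web has S = 11 species and L = 15 feeding links.
C = L / S² = 15 / 121 = 0.1240 ≈ 0.124.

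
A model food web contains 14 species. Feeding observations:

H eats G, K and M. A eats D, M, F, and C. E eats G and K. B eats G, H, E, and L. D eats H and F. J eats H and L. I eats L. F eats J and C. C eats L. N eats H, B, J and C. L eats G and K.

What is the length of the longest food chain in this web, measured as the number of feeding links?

One longest chain: G → H → J → F → D → A.
It has 6 species and 5 links.

5 links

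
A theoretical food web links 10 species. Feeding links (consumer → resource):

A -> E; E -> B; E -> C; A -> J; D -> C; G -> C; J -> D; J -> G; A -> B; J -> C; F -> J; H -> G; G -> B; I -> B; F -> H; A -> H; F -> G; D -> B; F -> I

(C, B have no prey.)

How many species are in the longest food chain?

4 species

One longest chain: C → G → H → F.
It has 4 species and 3 links.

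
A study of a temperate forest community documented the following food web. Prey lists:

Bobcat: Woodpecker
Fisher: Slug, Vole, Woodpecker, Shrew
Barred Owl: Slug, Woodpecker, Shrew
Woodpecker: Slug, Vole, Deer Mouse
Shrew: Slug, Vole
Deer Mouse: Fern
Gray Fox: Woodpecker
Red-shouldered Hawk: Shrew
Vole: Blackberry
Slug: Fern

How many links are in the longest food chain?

3 links

One longest chain: Fern → Slug → Woodpecker → Gray Fox.
It has 4 species and 3 links.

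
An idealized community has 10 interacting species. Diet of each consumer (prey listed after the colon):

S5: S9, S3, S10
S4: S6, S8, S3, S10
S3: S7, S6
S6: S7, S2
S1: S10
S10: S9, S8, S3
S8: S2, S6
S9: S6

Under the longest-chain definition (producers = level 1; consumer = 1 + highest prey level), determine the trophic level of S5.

S7 is a producer → level 1.
S6 eats S7 (level 1); other prey at levels: S2 1 → level 2.
S9 eats S6 → level 3.
S10 eats S9 (level 3); other prey at levels: S8 3, S3 3 → level 4.
S5 eats S10 (level 4); other prey at levels: S9 3, S3 3 → level 5.

Trophic level 5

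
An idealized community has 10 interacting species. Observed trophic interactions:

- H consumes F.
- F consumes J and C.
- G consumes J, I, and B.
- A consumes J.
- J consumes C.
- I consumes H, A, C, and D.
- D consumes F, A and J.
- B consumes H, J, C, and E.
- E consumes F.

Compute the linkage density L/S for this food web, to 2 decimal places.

There are L = 20 links among S = 10 species.
L/S = 20/10 = 2.0000 ≈ 2.00.

L/S = 2.00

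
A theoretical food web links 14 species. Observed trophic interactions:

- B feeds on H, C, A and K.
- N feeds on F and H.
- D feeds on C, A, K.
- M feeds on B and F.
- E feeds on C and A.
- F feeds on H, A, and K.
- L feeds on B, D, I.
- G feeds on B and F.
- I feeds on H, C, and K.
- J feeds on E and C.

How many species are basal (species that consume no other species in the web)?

4

Basal species (no prey listed): C, H, A, K.
Count: 4.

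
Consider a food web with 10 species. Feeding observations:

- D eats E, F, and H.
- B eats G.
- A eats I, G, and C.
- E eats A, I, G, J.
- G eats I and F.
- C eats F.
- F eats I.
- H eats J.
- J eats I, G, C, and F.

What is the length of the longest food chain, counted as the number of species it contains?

6 species

One longest chain: I → F → G → A → E → D.
It has 6 species and 5 links.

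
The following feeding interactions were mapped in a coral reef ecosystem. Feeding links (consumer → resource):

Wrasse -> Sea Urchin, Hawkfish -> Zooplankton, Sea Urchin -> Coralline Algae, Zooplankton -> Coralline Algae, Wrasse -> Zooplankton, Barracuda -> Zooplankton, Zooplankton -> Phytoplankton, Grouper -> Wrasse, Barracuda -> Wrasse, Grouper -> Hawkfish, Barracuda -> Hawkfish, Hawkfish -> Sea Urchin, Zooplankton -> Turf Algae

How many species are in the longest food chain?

One longest chain: Turf Algae → Zooplankton → Hawkfish → Grouper.
It has 4 species and 3 links.

4 species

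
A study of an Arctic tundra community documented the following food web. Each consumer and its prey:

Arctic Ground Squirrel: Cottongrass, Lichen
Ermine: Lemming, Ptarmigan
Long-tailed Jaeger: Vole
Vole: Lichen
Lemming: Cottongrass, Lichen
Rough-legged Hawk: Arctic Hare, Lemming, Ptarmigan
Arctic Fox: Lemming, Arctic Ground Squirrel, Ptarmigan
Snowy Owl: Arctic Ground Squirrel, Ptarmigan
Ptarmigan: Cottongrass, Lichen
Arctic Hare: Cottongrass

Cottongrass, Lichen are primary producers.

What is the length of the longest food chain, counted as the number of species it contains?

3 species

One longest chain: Cottongrass → Arctic Ground Squirrel → Snowy Owl.
It has 3 species and 2 links.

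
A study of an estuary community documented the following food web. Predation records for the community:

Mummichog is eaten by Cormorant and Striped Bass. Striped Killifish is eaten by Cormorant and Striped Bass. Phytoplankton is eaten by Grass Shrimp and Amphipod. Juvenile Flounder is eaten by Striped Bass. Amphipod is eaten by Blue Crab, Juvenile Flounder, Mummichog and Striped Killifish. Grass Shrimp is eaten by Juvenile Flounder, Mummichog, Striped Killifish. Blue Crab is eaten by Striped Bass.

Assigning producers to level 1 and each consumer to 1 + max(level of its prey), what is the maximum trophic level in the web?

Producers (level 1): Phytoplankton.
Phytoplankton → Amphipod → Mummichog → Striped Bass gives Striped Bass level 4.
No species has a prey at level 4, so no species reaches level 5.

4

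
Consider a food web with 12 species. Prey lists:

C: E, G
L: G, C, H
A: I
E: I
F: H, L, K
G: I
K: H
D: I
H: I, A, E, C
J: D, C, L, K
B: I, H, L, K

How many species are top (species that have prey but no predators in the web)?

Top species (has prey, but nothing eats it): B, J, F.
Count: 3.

3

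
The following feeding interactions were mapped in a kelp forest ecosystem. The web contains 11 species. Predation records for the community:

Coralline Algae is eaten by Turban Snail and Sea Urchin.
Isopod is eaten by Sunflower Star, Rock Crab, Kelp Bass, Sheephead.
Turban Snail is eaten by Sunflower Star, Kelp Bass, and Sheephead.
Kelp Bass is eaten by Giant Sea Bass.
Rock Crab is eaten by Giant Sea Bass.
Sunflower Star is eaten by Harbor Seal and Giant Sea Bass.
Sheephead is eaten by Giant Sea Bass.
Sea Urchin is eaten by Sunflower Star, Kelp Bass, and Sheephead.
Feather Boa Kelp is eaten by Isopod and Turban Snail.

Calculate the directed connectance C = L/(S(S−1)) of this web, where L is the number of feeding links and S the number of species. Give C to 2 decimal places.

C = 0.17

The web has S = 11 species and L = 19 feeding links.
C = L / (S(S−1)) = 19 / 110 = 0.1727 ≈ 0.17.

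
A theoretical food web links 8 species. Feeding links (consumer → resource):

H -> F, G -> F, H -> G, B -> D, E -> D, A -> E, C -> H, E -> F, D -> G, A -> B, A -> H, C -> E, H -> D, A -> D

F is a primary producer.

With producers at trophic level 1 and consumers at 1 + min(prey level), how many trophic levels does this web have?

Producers (level 1): F.
Following each consumer down to its lowest-level prey: F → G → D → B (levels 1 through 4).
All prey of B (D 3) are at level 3 or above, so B is at level 1 + 3 = 4.
Every consumer has at least one prey at level 3 or below, so none exceeds level 4.

4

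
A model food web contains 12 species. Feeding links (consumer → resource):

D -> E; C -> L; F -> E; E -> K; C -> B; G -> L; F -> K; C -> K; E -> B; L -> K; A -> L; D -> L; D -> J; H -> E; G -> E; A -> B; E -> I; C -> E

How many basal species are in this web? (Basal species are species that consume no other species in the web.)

Basal species (no prey listed): I, J, B, K.
Count: 4.

4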